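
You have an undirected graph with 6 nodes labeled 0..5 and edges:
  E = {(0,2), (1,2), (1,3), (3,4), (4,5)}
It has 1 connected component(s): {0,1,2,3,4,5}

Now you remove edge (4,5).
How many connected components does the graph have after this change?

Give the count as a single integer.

Answer: 2

Derivation:
Initial component count: 1
Remove (4,5): it was a bridge. Count increases: 1 -> 2.
  After removal, components: {0,1,2,3,4} {5}
New component count: 2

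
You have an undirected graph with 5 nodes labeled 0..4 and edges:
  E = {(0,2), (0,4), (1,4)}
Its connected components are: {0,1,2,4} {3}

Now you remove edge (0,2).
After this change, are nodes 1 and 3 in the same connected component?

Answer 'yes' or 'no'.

Answer: no

Derivation:
Initial components: {0,1,2,4} {3}
Removing edge (0,2): it was a bridge — component count 2 -> 3.
New components: {0,1,4} {2} {3}
Are 1 and 3 in the same component? no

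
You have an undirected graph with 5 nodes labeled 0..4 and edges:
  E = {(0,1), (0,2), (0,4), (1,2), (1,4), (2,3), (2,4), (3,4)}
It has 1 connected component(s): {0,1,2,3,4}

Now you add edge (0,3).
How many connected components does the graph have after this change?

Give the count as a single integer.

Initial component count: 1
Add (0,3): endpoints already in same component. Count unchanged: 1.
New component count: 1

Answer: 1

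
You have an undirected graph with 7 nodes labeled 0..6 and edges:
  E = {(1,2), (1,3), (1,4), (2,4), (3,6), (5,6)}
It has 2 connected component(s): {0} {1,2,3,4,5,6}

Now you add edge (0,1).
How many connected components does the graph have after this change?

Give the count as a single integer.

Answer: 1

Derivation:
Initial component count: 2
Add (0,1): merges two components. Count decreases: 2 -> 1.
New component count: 1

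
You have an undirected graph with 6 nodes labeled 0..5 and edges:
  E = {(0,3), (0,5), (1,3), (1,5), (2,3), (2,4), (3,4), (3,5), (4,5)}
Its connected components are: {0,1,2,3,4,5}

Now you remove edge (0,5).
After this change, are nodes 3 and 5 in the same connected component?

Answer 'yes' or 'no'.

Initial components: {0,1,2,3,4,5}
Removing edge (0,5): not a bridge — component count unchanged at 1.
New components: {0,1,2,3,4,5}
Are 3 and 5 in the same component? yes

Answer: yes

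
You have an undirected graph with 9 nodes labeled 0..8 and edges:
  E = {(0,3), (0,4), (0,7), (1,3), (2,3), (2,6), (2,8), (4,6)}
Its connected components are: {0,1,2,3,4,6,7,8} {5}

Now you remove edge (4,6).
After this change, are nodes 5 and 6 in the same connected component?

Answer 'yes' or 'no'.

Initial components: {0,1,2,3,4,6,7,8} {5}
Removing edge (4,6): not a bridge — component count unchanged at 2.
New components: {0,1,2,3,4,6,7,8} {5}
Are 5 and 6 in the same component? no

Answer: no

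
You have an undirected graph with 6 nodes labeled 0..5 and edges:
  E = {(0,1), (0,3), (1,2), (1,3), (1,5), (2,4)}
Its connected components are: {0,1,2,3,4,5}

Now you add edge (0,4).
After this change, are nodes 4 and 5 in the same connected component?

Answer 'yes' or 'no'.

Initial components: {0,1,2,3,4,5}
Adding edge (0,4): both already in same component {0,1,2,3,4,5}. No change.
New components: {0,1,2,3,4,5}
Are 4 and 5 in the same component? yes

Answer: yes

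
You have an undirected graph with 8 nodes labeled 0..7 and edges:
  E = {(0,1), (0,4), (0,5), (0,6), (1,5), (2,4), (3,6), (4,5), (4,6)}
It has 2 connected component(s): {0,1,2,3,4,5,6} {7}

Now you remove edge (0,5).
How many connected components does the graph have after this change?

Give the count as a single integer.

Initial component count: 2
Remove (0,5): not a bridge. Count unchanged: 2.
  After removal, components: {0,1,2,3,4,5,6} {7}
New component count: 2

Answer: 2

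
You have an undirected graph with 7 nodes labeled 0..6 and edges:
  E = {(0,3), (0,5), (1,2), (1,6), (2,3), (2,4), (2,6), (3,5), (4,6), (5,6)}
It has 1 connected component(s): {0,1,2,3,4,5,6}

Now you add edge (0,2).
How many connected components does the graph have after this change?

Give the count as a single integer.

Initial component count: 1
Add (0,2): endpoints already in same component. Count unchanged: 1.
New component count: 1

Answer: 1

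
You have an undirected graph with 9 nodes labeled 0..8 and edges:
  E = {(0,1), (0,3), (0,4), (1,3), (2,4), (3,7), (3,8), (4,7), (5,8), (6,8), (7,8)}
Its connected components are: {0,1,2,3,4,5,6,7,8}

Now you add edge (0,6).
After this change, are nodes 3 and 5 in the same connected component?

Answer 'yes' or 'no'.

Initial components: {0,1,2,3,4,5,6,7,8}
Adding edge (0,6): both already in same component {0,1,2,3,4,5,6,7,8}. No change.
New components: {0,1,2,3,4,5,6,7,8}
Are 3 and 5 in the same component? yes

Answer: yes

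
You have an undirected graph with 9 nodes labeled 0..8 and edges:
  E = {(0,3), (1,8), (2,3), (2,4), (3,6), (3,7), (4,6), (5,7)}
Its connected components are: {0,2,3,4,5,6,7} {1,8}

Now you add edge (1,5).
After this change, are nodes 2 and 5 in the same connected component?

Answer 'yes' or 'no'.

Answer: yes

Derivation:
Initial components: {0,2,3,4,5,6,7} {1,8}
Adding edge (1,5): merges {1,8} and {0,2,3,4,5,6,7}.
New components: {0,1,2,3,4,5,6,7,8}
Are 2 and 5 in the same component? yes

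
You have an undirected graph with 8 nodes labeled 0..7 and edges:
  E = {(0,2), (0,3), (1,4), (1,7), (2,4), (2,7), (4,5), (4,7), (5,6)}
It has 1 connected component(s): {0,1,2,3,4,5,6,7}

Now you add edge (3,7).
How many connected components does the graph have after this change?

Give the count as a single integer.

Initial component count: 1
Add (3,7): endpoints already in same component. Count unchanged: 1.
New component count: 1

Answer: 1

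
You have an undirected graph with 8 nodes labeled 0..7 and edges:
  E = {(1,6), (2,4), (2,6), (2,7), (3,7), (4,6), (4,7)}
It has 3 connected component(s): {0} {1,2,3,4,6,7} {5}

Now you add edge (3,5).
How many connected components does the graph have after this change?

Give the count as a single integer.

Answer: 2

Derivation:
Initial component count: 3
Add (3,5): merges two components. Count decreases: 3 -> 2.
New component count: 2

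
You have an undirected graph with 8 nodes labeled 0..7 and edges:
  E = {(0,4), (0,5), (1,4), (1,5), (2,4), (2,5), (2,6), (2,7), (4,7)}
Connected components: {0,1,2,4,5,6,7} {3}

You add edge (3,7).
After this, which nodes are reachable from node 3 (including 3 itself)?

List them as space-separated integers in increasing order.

Before: nodes reachable from 3: {3}
Adding (3,7): merges 3's component with another. Reachability grows.
After: nodes reachable from 3: {0,1,2,3,4,5,6,7}

Answer: 0 1 2 3 4 5 6 7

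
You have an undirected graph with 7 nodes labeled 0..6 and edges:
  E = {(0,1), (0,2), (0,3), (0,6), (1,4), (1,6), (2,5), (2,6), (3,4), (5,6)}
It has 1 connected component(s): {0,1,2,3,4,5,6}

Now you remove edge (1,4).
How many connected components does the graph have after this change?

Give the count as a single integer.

Initial component count: 1
Remove (1,4): not a bridge. Count unchanged: 1.
  After removal, components: {0,1,2,3,4,5,6}
New component count: 1

Answer: 1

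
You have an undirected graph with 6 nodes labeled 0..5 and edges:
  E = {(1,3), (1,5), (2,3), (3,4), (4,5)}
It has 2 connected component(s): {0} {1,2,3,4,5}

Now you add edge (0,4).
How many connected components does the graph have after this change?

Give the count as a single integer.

Initial component count: 2
Add (0,4): merges two components. Count decreases: 2 -> 1.
New component count: 1

Answer: 1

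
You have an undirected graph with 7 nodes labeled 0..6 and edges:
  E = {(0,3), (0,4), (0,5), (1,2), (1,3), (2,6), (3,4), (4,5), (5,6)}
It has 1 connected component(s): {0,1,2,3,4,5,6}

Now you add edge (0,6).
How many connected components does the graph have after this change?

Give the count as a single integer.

Initial component count: 1
Add (0,6): endpoints already in same component. Count unchanged: 1.
New component count: 1

Answer: 1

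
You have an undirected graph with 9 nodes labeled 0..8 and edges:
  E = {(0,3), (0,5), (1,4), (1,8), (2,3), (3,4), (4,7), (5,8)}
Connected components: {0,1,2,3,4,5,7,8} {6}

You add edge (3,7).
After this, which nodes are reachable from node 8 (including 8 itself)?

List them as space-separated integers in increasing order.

Answer: 0 1 2 3 4 5 7 8

Derivation:
Before: nodes reachable from 8: {0,1,2,3,4,5,7,8}
Adding (3,7): both endpoints already in same component. Reachability from 8 unchanged.
After: nodes reachable from 8: {0,1,2,3,4,5,7,8}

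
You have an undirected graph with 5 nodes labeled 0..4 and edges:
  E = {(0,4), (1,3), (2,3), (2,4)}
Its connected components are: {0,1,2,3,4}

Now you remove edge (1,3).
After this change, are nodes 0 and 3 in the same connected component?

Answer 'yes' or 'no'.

Initial components: {0,1,2,3,4}
Removing edge (1,3): it was a bridge — component count 1 -> 2.
New components: {0,2,3,4} {1}
Are 0 and 3 in the same component? yes

Answer: yes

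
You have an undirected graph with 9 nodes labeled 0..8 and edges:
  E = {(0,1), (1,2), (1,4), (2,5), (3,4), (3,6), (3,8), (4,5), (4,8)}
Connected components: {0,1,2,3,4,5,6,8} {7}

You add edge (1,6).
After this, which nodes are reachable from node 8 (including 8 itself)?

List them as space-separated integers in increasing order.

Answer: 0 1 2 3 4 5 6 8

Derivation:
Before: nodes reachable from 8: {0,1,2,3,4,5,6,8}
Adding (1,6): both endpoints already in same component. Reachability from 8 unchanged.
After: nodes reachable from 8: {0,1,2,3,4,5,6,8}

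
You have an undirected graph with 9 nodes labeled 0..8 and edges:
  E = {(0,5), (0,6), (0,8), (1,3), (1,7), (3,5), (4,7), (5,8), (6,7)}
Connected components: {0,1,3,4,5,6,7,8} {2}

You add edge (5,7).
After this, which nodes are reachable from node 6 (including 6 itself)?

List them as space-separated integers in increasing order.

Answer: 0 1 3 4 5 6 7 8

Derivation:
Before: nodes reachable from 6: {0,1,3,4,5,6,7,8}
Adding (5,7): both endpoints already in same component. Reachability from 6 unchanged.
After: nodes reachable from 6: {0,1,3,4,5,6,7,8}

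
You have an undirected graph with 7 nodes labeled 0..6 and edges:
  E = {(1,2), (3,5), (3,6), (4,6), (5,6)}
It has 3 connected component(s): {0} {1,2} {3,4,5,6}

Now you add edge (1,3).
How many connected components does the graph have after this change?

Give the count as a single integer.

Answer: 2

Derivation:
Initial component count: 3
Add (1,3): merges two components. Count decreases: 3 -> 2.
New component count: 2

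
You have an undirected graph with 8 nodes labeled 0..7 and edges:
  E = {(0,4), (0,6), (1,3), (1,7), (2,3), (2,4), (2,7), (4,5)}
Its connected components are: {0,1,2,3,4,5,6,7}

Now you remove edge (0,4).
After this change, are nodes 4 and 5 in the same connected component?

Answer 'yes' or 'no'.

Initial components: {0,1,2,3,4,5,6,7}
Removing edge (0,4): it was a bridge — component count 1 -> 2.
New components: {0,6} {1,2,3,4,5,7}
Are 4 and 5 in the same component? yes

Answer: yes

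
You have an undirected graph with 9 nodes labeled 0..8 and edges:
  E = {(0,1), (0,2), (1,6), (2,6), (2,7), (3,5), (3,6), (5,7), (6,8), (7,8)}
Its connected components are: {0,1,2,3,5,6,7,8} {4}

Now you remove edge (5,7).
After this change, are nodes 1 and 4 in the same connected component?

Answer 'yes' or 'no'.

Answer: no

Derivation:
Initial components: {0,1,2,3,5,6,7,8} {4}
Removing edge (5,7): not a bridge — component count unchanged at 2.
New components: {0,1,2,3,5,6,7,8} {4}
Are 1 and 4 in the same component? no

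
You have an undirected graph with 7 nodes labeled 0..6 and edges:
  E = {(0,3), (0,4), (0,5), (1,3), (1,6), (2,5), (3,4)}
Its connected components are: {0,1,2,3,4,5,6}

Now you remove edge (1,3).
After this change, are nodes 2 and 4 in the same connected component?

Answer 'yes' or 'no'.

Answer: yes

Derivation:
Initial components: {0,1,2,3,4,5,6}
Removing edge (1,3): it was a bridge — component count 1 -> 2.
New components: {0,2,3,4,5} {1,6}
Are 2 and 4 in the same component? yes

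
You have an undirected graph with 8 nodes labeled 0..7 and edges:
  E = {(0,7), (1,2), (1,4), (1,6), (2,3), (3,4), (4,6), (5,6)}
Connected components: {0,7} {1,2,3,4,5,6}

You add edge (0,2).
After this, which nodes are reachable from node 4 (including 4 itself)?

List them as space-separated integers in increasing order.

Before: nodes reachable from 4: {1,2,3,4,5,6}
Adding (0,2): merges 4's component with another. Reachability grows.
After: nodes reachable from 4: {0,1,2,3,4,5,6,7}

Answer: 0 1 2 3 4 5 6 7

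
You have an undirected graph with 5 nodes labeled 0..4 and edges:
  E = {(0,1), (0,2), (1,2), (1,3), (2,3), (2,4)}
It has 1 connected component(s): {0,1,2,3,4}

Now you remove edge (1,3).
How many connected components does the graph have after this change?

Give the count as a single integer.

Initial component count: 1
Remove (1,3): not a bridge. Count unchanged: 1.
  After removal, components: {0,1,2,3,4}
New component count: 1

Answer: 1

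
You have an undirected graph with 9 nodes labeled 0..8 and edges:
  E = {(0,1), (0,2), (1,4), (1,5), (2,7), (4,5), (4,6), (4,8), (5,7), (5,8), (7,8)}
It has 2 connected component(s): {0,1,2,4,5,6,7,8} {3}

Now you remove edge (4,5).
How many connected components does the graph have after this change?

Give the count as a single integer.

Answer: 2

Derivation:
Initial component count: 2
Remove (4,5): not a bridge. Count unchanged: 2.
  After removal, components: {0,1,2,4,5,6,7,8} {3}
New component count: 2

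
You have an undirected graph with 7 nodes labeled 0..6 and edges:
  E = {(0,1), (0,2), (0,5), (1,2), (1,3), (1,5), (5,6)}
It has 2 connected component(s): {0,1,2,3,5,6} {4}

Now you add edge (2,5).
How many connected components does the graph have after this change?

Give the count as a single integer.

Answer: 2

Derivation:
Initial component count: 2
Add (2,5): endpoints already in same component. Count unchanged: 2.
New component count: 2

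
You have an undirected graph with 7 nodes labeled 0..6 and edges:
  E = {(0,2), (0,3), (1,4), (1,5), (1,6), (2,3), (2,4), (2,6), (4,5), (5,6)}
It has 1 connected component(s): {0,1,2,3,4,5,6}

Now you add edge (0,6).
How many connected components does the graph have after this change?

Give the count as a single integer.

Initial component count: 1
Add (0,6): endpoints already in same component. Count unchanged: 1.
New component count: 1

Answer: 1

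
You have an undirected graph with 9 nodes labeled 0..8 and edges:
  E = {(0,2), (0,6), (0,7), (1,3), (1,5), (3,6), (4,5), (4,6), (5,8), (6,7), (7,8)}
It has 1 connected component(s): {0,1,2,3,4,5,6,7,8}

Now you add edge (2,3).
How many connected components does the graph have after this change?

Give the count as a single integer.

Initial component count: 1
Add (2,3): endpoints already in same component. Count unchanged: 1.
New component count: 1

Answer: 1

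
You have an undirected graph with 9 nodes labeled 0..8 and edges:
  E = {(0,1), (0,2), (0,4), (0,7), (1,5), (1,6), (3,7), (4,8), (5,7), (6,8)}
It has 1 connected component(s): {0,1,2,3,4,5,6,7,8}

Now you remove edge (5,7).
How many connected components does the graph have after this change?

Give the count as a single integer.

Answer: 1

Derivation:
Initial component count: 1
Remove (5,7): not a bridge. Count unchanged: 1.
  After removal, components: {0,1,2,3,4,5,6,7,8}
New component count: 1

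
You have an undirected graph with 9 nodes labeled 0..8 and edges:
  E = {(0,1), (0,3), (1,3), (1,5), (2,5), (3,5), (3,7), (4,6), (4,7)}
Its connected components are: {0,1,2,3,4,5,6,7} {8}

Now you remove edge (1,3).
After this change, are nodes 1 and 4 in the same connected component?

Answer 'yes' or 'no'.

Answer: yes

Derivation:
Initial components: {0,1,2,3,4,5,6,7} {8}
Removing edge (1,3): not a bridge — component count unchanged at 2.
New components: {0,1,2,3,4,5,6,7} {8}
Are 1 and 4 in the same component? yes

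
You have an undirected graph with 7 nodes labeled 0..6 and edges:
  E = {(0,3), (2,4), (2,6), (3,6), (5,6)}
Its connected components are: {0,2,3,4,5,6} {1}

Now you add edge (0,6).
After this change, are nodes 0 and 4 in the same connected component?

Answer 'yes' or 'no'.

Initial components: {0,2,3,4,5,6} {1}
Adding edge (0,6): both already in same component {0,2,3,4,5,6}. No change.
New components: {0,2,3,4,5,6} {1}
Are 0 and 4 in the same component? yes

Answer: yes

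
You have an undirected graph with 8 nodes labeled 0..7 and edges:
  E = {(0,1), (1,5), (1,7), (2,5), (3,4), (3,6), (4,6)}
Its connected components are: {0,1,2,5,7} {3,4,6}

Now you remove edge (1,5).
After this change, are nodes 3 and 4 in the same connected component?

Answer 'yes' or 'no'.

Initial components: {0,1,2,5,7} {3,4,6}
Removing edge (1,5): it was a bridge — component count 2 -> 3.
New components: {0,1,7} {2,5} {3,4,6}
Are 3 and 4 in the same component? yes

Answer: yes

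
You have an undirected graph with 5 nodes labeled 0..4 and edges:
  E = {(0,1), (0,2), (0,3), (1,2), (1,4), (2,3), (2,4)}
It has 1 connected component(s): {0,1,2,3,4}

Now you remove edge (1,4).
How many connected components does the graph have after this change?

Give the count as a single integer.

Answer: 1

Derivation:
Initial component count: 1
Remove (1,4): not a bridge. Count unchanged: 1.
  After removal, components: {0,1,2,3,4}
New component count: 1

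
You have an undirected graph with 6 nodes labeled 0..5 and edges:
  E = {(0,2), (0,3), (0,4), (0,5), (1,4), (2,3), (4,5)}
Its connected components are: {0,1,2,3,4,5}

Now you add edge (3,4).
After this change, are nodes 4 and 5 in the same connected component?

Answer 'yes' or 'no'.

Answer: yes

Derivation:
Initial components: {0,1,2,3,4,5}
Adding edge (3,4): both already in same component {0,1,2,3,4,5}. No change.
New components: {0,1,2,3,4,5}
Are 4 and 5 in the same component? yes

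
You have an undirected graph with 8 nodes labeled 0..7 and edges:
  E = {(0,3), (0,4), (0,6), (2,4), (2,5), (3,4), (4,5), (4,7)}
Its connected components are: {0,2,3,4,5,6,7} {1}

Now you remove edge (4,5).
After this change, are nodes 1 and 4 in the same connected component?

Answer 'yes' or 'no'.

Initial components: {0,2,3,4,5,6,7} {1}
Removing edge (4,5): not a bridge — component count unchanged at 2.
New components: {0,2,3,4,5,6,7} {1}
Are 1 and 4 in the same component? no

Answer: no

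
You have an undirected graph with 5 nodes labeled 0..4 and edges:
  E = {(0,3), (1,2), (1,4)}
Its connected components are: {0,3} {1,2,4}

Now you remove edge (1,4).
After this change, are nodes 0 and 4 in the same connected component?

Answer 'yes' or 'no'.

Initial components: {0,3} {1,2,4}
Removing edge (1,4): it was a bridge — component count 2 -> 3.
New components: {0,3} {1,2} {4}
Are 0 and 4 in the same component? no

Answer: no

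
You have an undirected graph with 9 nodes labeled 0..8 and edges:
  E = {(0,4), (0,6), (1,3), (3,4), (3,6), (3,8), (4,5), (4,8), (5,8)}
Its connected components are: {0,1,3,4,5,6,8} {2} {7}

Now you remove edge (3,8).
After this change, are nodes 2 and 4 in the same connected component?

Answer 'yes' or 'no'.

Answer: no

Derivation:
Initial components: {0,1,3,4,5,6,8} {2} {7}
Removing edge (3,8): not a bridge — component count unchanged at 3.
New components: {0,1,3,4,5,6,8} {2} {7}
Are 2 and 4 in the same component? no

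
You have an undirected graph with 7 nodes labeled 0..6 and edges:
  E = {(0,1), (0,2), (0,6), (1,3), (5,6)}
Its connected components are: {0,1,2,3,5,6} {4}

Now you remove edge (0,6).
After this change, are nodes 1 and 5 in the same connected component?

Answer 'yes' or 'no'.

Answer: no

Derivation:
Initial components: {0,1,2,3,5,6} {4}
Removing edge (0,6): it was a bridge — component count 2 -> 3.
New components: {0,1,2,3} {4} {5,6}
Are 1 and 5 in the same component? no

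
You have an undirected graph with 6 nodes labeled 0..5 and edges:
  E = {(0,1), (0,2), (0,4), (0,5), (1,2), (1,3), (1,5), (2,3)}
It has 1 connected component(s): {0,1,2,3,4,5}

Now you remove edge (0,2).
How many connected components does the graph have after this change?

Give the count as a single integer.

Answer: 1

Derivation:
Initial component count: 1
Remove (0,2): not a bridge. Count unchanged: 1.
  After removal, components: {0,1,2,3,4,5}
New component count: 1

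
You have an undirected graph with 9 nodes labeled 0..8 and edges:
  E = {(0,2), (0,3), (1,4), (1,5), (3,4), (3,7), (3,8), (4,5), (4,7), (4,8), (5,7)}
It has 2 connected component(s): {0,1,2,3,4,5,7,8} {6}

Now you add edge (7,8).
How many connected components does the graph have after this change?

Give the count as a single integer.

Initial component count: 2
Add (7,8): endpoints already in same component. Count unchanged: 2.
New component count: 2

Answer: 2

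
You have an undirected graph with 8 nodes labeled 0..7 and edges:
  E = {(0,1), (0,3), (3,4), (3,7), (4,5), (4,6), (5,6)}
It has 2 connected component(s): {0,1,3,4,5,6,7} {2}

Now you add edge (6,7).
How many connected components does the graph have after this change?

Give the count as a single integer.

Answer: 2

Derivation:
Initial component count: 2
Add (6,7): endpoints already in same component. Count unchanged: 2.
New component count: 2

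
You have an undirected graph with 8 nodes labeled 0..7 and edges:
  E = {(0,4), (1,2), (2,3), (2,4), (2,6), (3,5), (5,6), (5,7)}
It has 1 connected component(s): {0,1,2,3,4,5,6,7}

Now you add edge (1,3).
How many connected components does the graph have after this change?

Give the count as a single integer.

Initial component count: 1
Add (1,3): endpoints already in same component. Count unchanged: 1.
New component count: 1

Answer: 1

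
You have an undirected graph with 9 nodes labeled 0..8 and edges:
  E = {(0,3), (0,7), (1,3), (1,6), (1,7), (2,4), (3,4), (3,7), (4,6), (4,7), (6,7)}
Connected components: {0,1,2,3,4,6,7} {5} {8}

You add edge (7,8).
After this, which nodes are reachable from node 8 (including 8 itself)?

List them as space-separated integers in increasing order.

Answer: 0 1 2 3 4 6 7 8

Derivation:
Before: nodes reachable from 8: {8}
Adding (7,8): merges 8's component with another. Reachability grows.
After: nodes reachable from 8: {0,1,2,3,4,6,7,8}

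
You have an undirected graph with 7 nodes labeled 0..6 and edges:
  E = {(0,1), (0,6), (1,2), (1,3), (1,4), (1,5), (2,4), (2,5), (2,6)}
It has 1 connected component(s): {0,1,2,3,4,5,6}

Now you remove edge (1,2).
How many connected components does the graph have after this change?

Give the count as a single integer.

Initial component count: 1
Remove (1,2): not a bridge. Count unchanged: 1.
  After removal, components: {0,1,2,3,4,5,6}
New component count: 1

Answer: 1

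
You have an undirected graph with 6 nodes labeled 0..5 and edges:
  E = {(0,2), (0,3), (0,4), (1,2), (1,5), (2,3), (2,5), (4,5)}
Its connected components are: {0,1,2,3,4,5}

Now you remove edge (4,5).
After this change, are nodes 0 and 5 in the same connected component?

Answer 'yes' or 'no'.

Answer: yes

Derivation:
Initial components: {0,1,2,3,4,5}
Removing edge (4,5): not a bridge — component count unchanged at 1.
New components: {0,1,2,3,4,5}
Are 0 and 5 in the same component? yes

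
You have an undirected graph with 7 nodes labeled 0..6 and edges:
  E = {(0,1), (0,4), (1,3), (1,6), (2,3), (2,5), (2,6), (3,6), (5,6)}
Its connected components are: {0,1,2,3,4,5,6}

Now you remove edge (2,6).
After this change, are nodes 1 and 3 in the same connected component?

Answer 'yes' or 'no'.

Answer: yes

Derivation:
Initial components: {0,1,2,3,4,5,6}
Removing edge (2,6): not a bridge — component count unchanged at 1.
New components: {0,1,2,3,4,5,6}
Are 1 and 3 in the same component? yes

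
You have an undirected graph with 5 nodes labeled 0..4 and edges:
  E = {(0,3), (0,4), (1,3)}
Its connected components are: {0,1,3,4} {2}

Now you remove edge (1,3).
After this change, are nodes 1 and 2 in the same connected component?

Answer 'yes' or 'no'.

Initial components: {0,1,3,4} {2}
Removing edge (1,3): it was a bridge — component count 2 -> 3.
New components: {0,3,4} {1} {2}
Are 1 and 2 in the same component? no

Answer: no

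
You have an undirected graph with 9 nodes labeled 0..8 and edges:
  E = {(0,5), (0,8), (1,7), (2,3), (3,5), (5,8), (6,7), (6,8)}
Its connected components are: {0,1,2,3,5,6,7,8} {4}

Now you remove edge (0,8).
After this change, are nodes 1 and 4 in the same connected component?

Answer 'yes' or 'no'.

Answer: no

Derivation:
Initial components: {0,1,2,3,5,6,7,8} {4}
Removing edge (0,8): not a bridge — component count unchanged at 2.
New components: {0,1,2,3,5,6,7,8} {4}
Are 1 and 4 in the same component? no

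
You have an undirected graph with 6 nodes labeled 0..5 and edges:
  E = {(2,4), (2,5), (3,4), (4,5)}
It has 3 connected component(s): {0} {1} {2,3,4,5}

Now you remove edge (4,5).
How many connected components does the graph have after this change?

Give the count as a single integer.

Initial component count: 3
Remove (4,5): not a bridge. Count unchanged: 3.
  After removal, components: {0} {1} {2,3,4,5}
New component count: 3

Answer: 3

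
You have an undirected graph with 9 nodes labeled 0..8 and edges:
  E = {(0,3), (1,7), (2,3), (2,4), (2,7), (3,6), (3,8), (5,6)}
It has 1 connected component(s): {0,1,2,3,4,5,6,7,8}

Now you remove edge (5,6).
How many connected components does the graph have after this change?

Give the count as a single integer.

Initial component count: 1
Remove (5,6): it was a bridge. Count increases: 1 -> 2.
  After removal, components: {0,1,2,3,4,6,7,8} {5}
New component count: 2

Answer: 2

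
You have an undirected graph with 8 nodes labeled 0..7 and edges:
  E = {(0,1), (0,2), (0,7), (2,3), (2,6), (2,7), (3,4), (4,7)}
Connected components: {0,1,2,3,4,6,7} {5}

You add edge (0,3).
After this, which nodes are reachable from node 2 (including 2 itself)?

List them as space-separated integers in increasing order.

Before: nodes reachable from 2: {0,1,2,3,4,6,7}
Adding (0,3): both endpoints already in same component. Reachability from 2 unchanged.
After: nodes reachable from 2: {0,1,2,3,4,6,7}

Answer: 0 1 2 3 4 6 7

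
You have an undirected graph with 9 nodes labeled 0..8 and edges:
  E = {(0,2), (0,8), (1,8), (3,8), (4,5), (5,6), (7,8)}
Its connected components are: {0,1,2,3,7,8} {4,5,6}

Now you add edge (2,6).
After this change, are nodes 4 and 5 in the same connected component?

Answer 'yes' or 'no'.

Initial components: {0,1,2,3,7,8} {4,5,6}
Adding edge (2,6): merges {0,1,2,3,7,8} and {4,5,6}.
New components: {0,1,2,3,4,5,6,7,8}
Are 4 and 5 in the same component? yes

Answer: yes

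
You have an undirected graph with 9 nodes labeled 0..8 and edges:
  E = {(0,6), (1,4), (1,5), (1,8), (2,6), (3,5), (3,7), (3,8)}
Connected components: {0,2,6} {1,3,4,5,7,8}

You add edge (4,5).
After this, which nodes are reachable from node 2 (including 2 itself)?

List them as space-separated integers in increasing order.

Answer: 0 2 6

Derivation:
Before: nodes reachable from 2: {0,2,6}
Adding (4,5): both endpoints already in same component. Reachability from 2 unchanged.
After: nodes reachable from 2: {0,2,6}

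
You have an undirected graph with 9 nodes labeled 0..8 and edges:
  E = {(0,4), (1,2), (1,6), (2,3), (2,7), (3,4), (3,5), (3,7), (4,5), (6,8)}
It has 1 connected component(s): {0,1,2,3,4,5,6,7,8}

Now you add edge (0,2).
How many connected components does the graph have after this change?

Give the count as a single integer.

Answer: 1

Derivation:
Initial component count: 1
Add (0,2): endpoints already in same component. Count unchanged: 1.
New component count: 1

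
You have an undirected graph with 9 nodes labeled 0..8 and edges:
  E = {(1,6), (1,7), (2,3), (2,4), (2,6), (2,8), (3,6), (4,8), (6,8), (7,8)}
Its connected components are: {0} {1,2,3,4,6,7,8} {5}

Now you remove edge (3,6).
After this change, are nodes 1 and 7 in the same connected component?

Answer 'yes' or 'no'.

Initial components: {0} {1,2,3,4,6,7,8} {5}
Removing edge (3,6): not a bridge — component count unchanged at 3.
New components: {0} {1,2,3,4,6,7,8} {5}
Are 1 and 7 in the same component? yes

Answer: yes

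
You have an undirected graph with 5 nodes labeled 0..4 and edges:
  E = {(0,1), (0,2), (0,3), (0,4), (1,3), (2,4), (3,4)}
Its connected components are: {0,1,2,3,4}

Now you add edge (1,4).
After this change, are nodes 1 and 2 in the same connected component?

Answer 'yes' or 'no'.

Initial components: {0,1,2,3,4}
Adding edge (1,4): both already in same component {0,1,2,3,4}. No change.
New components: {0,1,2,3,4}
Are 1 and 2 in the same component? yes

Answer: yes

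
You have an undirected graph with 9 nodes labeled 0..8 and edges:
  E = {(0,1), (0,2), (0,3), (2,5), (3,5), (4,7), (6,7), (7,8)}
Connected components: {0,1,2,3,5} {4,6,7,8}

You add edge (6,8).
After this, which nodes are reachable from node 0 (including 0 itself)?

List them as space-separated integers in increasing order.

Answer: 0 1 2 3 5

Derivation:
Before: nodes reachable from 0: {0,1,2,3,5}
Adding (6,8): both endpoints already in same component. Reachability from 0 unchanged.
After: nodes reachable from 0: {0,1,2,3,5}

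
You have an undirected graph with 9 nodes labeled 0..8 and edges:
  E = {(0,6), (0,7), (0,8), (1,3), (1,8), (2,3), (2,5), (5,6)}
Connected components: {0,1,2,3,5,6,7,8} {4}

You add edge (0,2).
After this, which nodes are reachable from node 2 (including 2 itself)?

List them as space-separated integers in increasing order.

Before: nodes reachable from 2: {0,1,2,3,5,6,7,8}
Adding (0,2): both endpoints already in same component. Reachability from 2 unchanged.
After: nodes reachable from 2: {0,1,2,3,5,6,7,8}

Answer: 0 1 2 3 5 6 7 8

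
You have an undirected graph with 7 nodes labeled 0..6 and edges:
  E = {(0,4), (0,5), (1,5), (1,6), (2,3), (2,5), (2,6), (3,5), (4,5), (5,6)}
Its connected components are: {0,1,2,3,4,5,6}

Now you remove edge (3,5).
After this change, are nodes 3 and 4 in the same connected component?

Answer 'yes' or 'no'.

Answer: yes

Derivation:
Initial components: {0,1,2,3,4,5,6}
Removing edge (3,5): not a bridge — component count unchanged at 1.
New components: {0,1,2,3,4,5,6}
Are 3 and 4 in the same component? yes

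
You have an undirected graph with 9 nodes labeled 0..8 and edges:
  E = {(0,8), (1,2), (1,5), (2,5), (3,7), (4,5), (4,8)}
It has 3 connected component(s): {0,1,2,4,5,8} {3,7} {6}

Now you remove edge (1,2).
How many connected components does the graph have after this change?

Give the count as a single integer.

Initial component count: 3
Remove (1,2): not a bridge. Count unchanged: 3.
  After removal, components: {0,1,2,4,5,8} {3,7} {6}
New component count: 3

Answer: 3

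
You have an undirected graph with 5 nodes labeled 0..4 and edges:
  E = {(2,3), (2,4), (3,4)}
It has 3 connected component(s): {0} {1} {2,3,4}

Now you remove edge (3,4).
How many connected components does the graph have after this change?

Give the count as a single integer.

Answer: 3

Derivation:
Initial component count: 3
Remove (3,4): not a bridge. Count unchanged: 3.
  After removal, components: {0} {1} {2,3,4}
New component count: 3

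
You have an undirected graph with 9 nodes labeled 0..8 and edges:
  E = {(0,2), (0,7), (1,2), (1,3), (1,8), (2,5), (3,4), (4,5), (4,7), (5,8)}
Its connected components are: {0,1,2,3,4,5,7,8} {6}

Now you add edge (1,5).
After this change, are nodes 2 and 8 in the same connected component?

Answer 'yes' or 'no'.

Initial components: {0,1,2,3,4,5,7,8} {6}
Adding edge (1,5): both already in same component {0,1,2,3,4,5,7,8}. No change.
New components: {0,1,2,3,4,5,7,8} {6}
Are 2 and 8 in the same component? yes

Answer: yes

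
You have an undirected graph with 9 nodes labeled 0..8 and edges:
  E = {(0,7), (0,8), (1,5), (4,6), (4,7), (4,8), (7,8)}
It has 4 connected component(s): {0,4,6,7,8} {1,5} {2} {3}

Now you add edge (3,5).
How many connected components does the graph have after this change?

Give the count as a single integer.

Initial component count: 4
Add (3,5): merges two components. Count decreases: 4 -> 3.
New component count: 3

Answer: 3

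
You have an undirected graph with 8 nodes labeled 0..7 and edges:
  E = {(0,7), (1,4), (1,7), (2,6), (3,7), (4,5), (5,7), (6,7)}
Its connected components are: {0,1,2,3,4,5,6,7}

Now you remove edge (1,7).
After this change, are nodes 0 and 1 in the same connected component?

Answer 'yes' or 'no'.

Answer: yes

Derivation:
Initial components: {0,1,2,3,4,5,6,7}
Removing edge (1,7): not a bridge — component count unchanged at 1.
New components: {0,1,2,3,4,5,6,7}
Are 0 and 1 in the same component? yes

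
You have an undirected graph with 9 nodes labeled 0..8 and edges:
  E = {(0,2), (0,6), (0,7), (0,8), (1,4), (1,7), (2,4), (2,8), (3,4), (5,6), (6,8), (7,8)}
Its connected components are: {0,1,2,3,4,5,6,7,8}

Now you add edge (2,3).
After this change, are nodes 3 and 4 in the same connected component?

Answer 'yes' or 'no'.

Answer: yes

Derivation:
Initial components: {0,1,2,3,4,5,6,7,8}
Adding edge (2,3): both already in same component {0,1,2,3,4,5,6,7,8}. No change.
New components: {0,1,2,3,4,5,6,7,8}
Are 3 and 4 in the same component? yes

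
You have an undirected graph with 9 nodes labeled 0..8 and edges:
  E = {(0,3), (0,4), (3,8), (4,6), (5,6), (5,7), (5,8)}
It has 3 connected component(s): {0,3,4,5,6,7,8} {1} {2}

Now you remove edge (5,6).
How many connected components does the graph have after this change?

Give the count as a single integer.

Answer: 3

Derivation:
Initial component count: 3
Remove (5,6): not a bridge. Count unchanged: 3.
  After removal, components: {0,3,4,5,6,7,8} {1} {2}
New component count: 3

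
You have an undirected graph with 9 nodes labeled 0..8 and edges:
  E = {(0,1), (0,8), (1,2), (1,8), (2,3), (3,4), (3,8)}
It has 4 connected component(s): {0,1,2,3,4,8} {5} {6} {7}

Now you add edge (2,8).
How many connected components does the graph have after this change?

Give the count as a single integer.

Initial component count: 4
Add (2,8): endpoints already in same component. Count unchanged: 4.
New component count: 4

Answer: 4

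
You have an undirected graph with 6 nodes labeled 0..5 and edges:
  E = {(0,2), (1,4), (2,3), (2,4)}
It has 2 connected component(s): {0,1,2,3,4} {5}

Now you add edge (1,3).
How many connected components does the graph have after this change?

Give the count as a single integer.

Answer: 2

Derivation:
Initial component count: 2
Add (1,3): endpoints already in same component. Count unchanged: 2.
New component count: 2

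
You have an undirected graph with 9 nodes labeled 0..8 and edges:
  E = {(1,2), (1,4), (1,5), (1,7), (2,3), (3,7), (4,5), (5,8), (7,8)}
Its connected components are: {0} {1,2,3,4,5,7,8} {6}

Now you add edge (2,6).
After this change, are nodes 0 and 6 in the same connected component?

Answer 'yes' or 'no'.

Answer: no

Derivation:
Initial components: {0} {1,2,3,4,5,7,8} {6}
Adding edge (2,6): merges {1,2,3,4,5,7,8} and {6}.
New components: {0} {1,2,3,4,5,6,7,8}
Are 0 and 6 in the same component? no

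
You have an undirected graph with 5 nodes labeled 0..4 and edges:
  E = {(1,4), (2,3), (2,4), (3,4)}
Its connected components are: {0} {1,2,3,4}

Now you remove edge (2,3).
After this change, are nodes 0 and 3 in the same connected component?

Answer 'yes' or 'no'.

Answer: no

Derivation:
Initial components: {0} {1,2,3,4}
Removing edge (2,3): not a bridge — component count unchanged at 2.
New components: {0} {1,2,3,4}
Are 0 and 3 in the same component? no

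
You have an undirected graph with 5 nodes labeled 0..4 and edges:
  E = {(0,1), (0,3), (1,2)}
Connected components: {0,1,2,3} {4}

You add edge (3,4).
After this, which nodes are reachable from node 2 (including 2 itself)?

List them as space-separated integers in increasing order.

Answer: 0 1 2 3 4

Derivation:
Before: nodes reachable from 2: {0,1,2,3}
Adding (3,4): merges 2's component with another. Reachability grows.
After: nodes reachable from 2: {0,1,2,3,4}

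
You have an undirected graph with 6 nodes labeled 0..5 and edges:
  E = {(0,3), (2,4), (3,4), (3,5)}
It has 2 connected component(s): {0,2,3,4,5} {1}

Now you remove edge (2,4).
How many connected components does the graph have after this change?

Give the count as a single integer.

Answer: 3

Derivation:
Initial component count: 2
Remove (2,4): it was a bridge. Count increases: 2 -> 3.
  After removal, components: {0,3,4,5} {1} {2}
New component count: 3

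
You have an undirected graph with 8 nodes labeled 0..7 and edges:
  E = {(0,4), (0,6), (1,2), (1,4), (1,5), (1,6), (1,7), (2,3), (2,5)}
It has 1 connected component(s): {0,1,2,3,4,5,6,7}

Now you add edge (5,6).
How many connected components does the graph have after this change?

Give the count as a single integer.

Answer: 1

Derivation:
Initial component count: 1
Add (5,6): endpoints already in same component. Count unchanged: 1.
New component count: 1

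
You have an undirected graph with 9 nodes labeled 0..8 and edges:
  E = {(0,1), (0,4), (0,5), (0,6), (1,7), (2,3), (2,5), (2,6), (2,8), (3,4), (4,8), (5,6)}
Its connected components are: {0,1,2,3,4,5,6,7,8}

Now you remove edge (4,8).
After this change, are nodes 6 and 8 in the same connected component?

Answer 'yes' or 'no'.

Answer: yes

Derivation:
Initial components: {0,1,2,3,4,5,6,7,8}
Removing edge (4,8): not a bridge — component count unchanged at 1.
New components: {0,1,2,3,4,5,6,7,8}
Are 6 and 8 in the same component? yes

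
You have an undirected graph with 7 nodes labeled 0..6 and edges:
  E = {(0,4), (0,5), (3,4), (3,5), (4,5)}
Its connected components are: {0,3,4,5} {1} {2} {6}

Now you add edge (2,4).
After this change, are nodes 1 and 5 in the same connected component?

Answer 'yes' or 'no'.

Answer: no

Derivation:
Initial components: {0,3,4,5} {1} {2} {6}
Adding edge (2,4): merges {2} and {0,3,4,5}.
New components: {0,2,3,4,5} {1} {6}
Are 1 and 5 in the same component? no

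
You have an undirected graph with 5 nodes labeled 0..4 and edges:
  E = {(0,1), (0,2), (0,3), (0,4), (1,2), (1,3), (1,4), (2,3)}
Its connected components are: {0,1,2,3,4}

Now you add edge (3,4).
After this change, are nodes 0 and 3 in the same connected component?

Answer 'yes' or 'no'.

Initial components: {0,1,2,3,4}
Adding edge (3,4): both already in same component {0,1,2,3,4}. No change.
New components: {0,1,2,3,4}
Are 0 and 3 in the same component? yes

Answer: yes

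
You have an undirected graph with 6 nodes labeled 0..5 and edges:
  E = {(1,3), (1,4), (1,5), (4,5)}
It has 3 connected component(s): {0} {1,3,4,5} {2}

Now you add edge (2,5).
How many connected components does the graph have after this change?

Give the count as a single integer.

Initial component count: 3
Add (2,5): merges two components. Count decreases: 3 -> 2.
New component count: 2

Answer: 2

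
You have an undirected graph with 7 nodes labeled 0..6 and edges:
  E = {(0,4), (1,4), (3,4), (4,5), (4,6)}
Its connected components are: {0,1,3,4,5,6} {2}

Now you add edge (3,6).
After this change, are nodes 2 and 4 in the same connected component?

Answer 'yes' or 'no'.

Initial components: {0,1,3,4,5,6} {2}
Adding edge (3,6): both already in same component {0,1,3,4,5,6}. No change.
New components: {0,1,3,4,5,6} {2}
Are 2 and 4 in the same component? no

Answer: no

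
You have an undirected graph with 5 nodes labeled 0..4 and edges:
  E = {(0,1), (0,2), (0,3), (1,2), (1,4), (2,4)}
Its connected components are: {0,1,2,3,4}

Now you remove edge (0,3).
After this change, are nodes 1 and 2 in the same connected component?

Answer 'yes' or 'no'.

Answer: yes

Derivation:
Initial components: {0,1,2,3,4}
Removing edge (0,3): it was a bridge — component count 1 -> 2.
New components: {0,1,2,4} {3}
Are 1 and 2 in the same component? yes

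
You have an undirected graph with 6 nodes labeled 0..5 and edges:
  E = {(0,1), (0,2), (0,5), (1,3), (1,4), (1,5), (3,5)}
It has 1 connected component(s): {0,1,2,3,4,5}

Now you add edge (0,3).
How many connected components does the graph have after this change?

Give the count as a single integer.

Initial component count: 1
Add (0,3): endpoints already in same component. Count unchanged: 1.
New component count: 1

Answer: 1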